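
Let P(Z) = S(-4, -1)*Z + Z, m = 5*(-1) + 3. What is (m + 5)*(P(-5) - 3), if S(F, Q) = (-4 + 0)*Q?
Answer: -84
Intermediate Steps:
S(F, Q) = -4*Q
m = -2 (m = -5 + 3 = -2)
P(Z) = 5*Z (P(Z) = (-4*(-1))*Z + Z = 4*Z + Z = 5*Z)
(m + 5)*(P(-5) - 3) = (-2 + 5)*(5*(-5) - 3) = 3*(-25 - 3) = 3*(-28) = -84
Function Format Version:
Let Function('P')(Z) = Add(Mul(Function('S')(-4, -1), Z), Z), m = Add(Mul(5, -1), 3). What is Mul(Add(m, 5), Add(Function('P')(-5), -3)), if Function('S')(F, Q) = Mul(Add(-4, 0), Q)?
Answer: -84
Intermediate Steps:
Function('S')(F, Q) = Mul(-4, Q)
m = -2 (m = Add(-5, 3) = -2)
Function('P')(Z) = Mul(5, Z) (Function('P')(Z) = Add(Mul(Mul(-4, -1), Z), Z) = Add(Mul(4, Z), Z) = Mul(5, Z))
Mul(Add(m, 5), Add(Function('P')(-5), -3)) = Mul(Add(-2, 5), Add(Mul(5, -5), -3)) = Mul(3, Add(-25, -3)) = Mul(3, -28) = -84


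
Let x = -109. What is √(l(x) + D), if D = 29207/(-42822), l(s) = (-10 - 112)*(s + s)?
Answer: 11*√44782795590/14274 ≈ 163.08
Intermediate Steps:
l(s) = -244*s
D = -29207/42822 (D = 29207*(-1/42822) = -29207/42822 ≈ -0.68206)
√(l(x) + D) = √(-244*(-109) - 29207/42822) = √(26596 - 29207/42822) = √(1138864705/42822) = 11*√44782795590/14274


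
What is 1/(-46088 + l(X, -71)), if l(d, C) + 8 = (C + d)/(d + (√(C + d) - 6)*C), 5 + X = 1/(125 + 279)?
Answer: -4215831604146587/194333214344515975041 + 4359826*I*√3101003/194333214344515975041 ≈ -2.1694e-5 + 3.9507e-11*I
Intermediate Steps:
X = -2019/404 (X = -5 + 1/(125 + 279) = -5 + 1/404 = -2019/404 ≈ -4.9975)
l(d, C) = -8 + (C + d)/(d + C*(-6 + √(C + d))) (l(d, C) = -8 + (C + d)/(d + (√(C + d) - 6)*C) = -8 + (C + d)/(d + (-6 + √(C + d))*C) = -8 + (C + d)/(d + C*(-6 + √(C + d))))
1/(-46088 + l(X, -71)) = 1/(-46088 + (-7*(-2019/404) + 49*(-71) - 8*(-71)*√(-71 - 2019/404))/(-2019/404 - 6*(-71) - 71*√(-71 - 2019/404))) = 1/(-46088 + (14133/404 - 3479 - 8*(-71)*√(-30703/404))/(-2019/404 + 426 - 71*I*√3101003/202)) = 1/(-46088 + (14133/404 - 3479 - 8*(-71)*I*√3101003/202)/(-2019/404 + 426 - 71*I*√3101003/202)) = 1/(-46088 + (14133/404 - 3479 + 284*I*√3101003/101)/(-2019/404 + 426 - 71*I*√3101003/202)) = 1/(-46088 + (-1391383/404 + 284*I*√3101003/101)/(170085/404 - 71*I*√3101003/202))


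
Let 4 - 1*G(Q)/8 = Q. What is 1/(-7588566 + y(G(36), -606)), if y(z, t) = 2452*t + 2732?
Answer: -1/9071746 ≈ -1.1023e-7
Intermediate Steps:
G(Q) = 32 - 8*Q
y(z, t) = 2732 + 2452*t
1/(-7588566 + y(G(36), -606)) = 1/(-7588566 + (2732 + 2452*(-606))) = 1/(-7588566 + (2732 - 1485912)) = 1/(-7588566 - 1483180) = 1/(-9071746) = -1/9071746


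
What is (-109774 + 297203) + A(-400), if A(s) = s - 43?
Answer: 186986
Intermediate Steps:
A(s) = -43 + s
(-109774 + 297203) + A(-400) = (-109774 + 297203) + (-43 - 400) = 187429 - 443 = 186986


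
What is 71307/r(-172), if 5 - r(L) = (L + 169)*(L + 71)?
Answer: -71307/298 ≈ -239.29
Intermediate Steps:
r(L) = 5 - (71 + L)*(169 + L) (r(L) = 5 - (L + 169)*(L + 71) = 5 - (169 + L)*(71 + L) = 5 - (71 + L)*(169 + L))
71307/r(-172) = 71307/(-11994 - 1*(-172)**2 - 240*(-172)) = 71307/(-11994 - 1*29584 + 41280) = 71307/(-11994 - 29584 + 41280) = 71307/(-298) = 71307*(-1/298) = -71307/298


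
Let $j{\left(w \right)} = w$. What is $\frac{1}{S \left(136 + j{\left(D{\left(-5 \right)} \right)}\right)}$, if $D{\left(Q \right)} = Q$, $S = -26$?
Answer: $- \frac{1}{3406} \approx -0.0002936$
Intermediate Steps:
$\frac{1}{S \left(136 + j{\left(D{\left(-5 \right)} \right)}\right)} = \frac{1}{\left(-26\right) \left(136 - 5\right)} = \frac{1}{\left(-26\right) 131} = \frac{1}{-3406} = - \frac{1}{3406}$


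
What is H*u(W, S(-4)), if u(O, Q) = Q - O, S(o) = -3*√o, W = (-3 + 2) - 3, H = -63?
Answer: -252 + 378*I ≈ -252.0 + 378.0*I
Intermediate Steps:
W = -4 (W = -1 - 3 = -4)
H*u(W, S(-4)) = -63*(-6*I - 1*(-4)) = -63*(-6*I + 4) = -63*(4 - 6*I) = -252 + 378*I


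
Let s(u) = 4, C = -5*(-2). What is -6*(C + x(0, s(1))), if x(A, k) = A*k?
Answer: -60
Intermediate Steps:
C = 10
-6*(C + x(0, s(1))) = -6*(10 + 0*4) = -6*(10 + 0) = -6*10 = -60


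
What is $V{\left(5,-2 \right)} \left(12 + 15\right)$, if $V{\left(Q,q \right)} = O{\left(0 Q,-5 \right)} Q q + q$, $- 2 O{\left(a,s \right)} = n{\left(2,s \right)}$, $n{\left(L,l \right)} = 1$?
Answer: $81$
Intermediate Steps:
$O{\left(a,s \right)} = - \frac{1}{2}$ ($O{\left(a,s \right)} = \left(- \frac{1}{2}\right) 1 = - \frac{1}{2}$)
$V{\left(Q,q \right)} = q - \frac{Q q}{2}$ ($V{\left(Q,q \right)} = - \frac{Q}{2} q + q = - \frac{Q q}{2} + q = q - \frac{Q q}{2}$)
$V{\left(5,-2 \right)} \left(12 + 15\right) = \frac{1}{2} \left(-2\right) \left(2 - 5\right) \left(12 + 15\right) = \frac{1}{2} \left(-2\right) \left(2 - 5\right) 27 = \frac{1}{2} \left(-2\right) \left(-3\right) 27 = 3 \cdot 27 = 81$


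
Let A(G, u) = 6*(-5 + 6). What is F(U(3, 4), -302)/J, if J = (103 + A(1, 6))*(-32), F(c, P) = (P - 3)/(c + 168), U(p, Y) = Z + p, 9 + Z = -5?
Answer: 305/547616 ≈ 0.00055696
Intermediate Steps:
Z = -14 (Z = -9 - 5 = -14)
A(G, u) = 6 (A(G, u) = 6*1 = 6)
U(p, Y) = -14 + p
F(c, P) = (-3 + P)/(168 + c)
J = -3488 (J = (103 + 6)*(-32) = 109*(-32) = -3488)
F(U(3, 4), -302)/J = ((-3 - 302)/(168 + (-14 + 3)))/(-3488) = (-305/(168 - 11))*(-1/3488) = (-305/157)*(-1/3488) = ((1/157)*(-305))*(-1/3488) = -305/157*(-1/3488) = 305/547616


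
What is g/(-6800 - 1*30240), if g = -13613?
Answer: 13613/37040 ≈ 0.36752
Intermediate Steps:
g/(-6800 - 1*30240) = -13613/(-6800 - 1*30240) = -13613/(-6800 - 30240) = -13613/(-37040) = -13613*(-1/37040) = 13613/37040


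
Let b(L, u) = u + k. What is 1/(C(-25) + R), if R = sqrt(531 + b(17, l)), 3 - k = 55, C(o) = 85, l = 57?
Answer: 85/6689 - 2*sqrt(134)/6689 ≈ 0.0092463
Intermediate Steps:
k = -52 (k = 3 - 1*55 = 3 - 55 = -52)
b(L, u) = -52 + u (b(L, u) = u - 52 = -52 + u)
R = 2*sqrt(134) (R = sqrt(531 + (-52 + 57)) = sqrt(531 + 5) = sqrt(536) = 2*sqrt(134) ≈ 23.152)
1/(C(-25) + R) = 1/(85 + 2*sqrt(134))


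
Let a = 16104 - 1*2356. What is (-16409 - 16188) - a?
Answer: -46345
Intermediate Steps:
a = 13748 (a = 16104 - 2356 = 13748)
(-16409 - 16188) - a = (-16409 - 16188) - 1*13748 = -32597 - 13748 = -46345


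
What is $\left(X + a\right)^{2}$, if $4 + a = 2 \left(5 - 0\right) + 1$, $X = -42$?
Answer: $1225$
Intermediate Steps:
$a = 7$ ($a = -4 + \left(2 \left(5 - 0\right) + 1\right) = -4 + \left(2 \left(5 + 0\right) + 1\right) = -4 + \left(2 \cdot 5 + 1\right) = -4 + \left(10 + 1\right) = -4 + 11 = 7$)
$\left(X + a\right)^{2} = \left(-42 + 7\right)^{2} = \left(-35\right)^{2} = 1225$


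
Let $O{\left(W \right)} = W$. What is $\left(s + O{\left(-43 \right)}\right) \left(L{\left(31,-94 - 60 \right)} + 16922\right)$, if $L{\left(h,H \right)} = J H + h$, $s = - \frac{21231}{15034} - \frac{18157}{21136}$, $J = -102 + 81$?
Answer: $- \frac{145198344363291}{158879312} \approx -9.1389 \cdot 10^{5}$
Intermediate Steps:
$J = -21$
$s = - \frac{360855377}{158879312}$ ($s = \left(-21231\right) \frac{1}{15034} - \frac{18157}{21136} = - \frac{21231}{15034} - \frac{18157}{21136} = - \frac{360855377}{158879312} \approx -2.2713$)
$L{\left(h,H \right)} = h - 21 H$ ($L{\left(h,H \right)} = - 21 H + h = h - 21 H$)
$\left(s + O{\left(-43 \right)}\right) \left(L{\left(31,-94 - 60 \right)} + 16922\right) = \left(- \frac{360855377}{158879312} - 43\right) \left(\left(31 - 21 \left(-94 - 60\right)\right) + 16922\right) = - \frac{7192665793 \left(\left(31 - -3234\right) + 16922\right)}{158879312} = - \frac{7192665793 \left(\left(31 + 3234\right) + 16922\right)}{158879312} = - \frac{7192665793 \left(3265 + 16922\right)}{158879312} = \left(- \frac{7192665793}{158879312}\right) 20187 = - \frac{145198344363291}{158879312}$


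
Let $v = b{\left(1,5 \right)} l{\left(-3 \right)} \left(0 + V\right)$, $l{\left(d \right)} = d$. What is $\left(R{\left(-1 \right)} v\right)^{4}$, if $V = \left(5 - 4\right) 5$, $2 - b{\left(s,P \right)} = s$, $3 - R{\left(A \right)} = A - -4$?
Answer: $0$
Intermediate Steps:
$R{\left(A \right)} = -1 - A$ ($R{\left(A \right)} = 3 - \left(A - -4\right) = 3 - \left(A + 4\right) = 3 - \left(4 + A\right) = -1 - A$)
$b{\left(s,P \right)} = 2 - s$
$V = 5$ ($V = 1 \cdot 5 = 5$)
$v = -15$ ($v = \left(2 - 1\right) \left(- 3 \left(0 + 5\right)\right) = \left(2 - 1\right) \left(\left(-3\right) 5\right) = 1 \left(-15\right) = -15$)
$\left(R{\left(-1 \right)} v\right)^{4} = \left(\left(-1 - -1\right) \left(-15\right)\right)^{4} = \left(\left(-1 + 1\right) \left(-15\right)\right)^{4} = \left(0 \left(-15\right)\right)^{4} = 0^{4} = 0$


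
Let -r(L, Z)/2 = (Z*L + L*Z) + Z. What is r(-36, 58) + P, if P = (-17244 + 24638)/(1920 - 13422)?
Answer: 47361539/5751 ≈ 8235.4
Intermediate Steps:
r(L, Z) = -2*Z - 4*L*Z (r(L, Z) = -2*((Z*L + L*Z) + Z) = -2*((L*Z + L*Z) + Z) = -2*(2*L*Z + Z) = -2*(Z + 2*L*Z) = -2*Z - 4*L*Z)
P = -3697/5751 (P = 7394/(-11502) = 7394*(-1/11502) = -3697/5751 ≈ -0.64285)
r(-36, 58) + P = -2*58*(1 + 2*(-36)) - 3697/5751 = -2*58*(1 - 72) - 3697/5751 = -2*58*(-71) - 3697/5751 = 8236 - 3697/5751 = 47361539/5751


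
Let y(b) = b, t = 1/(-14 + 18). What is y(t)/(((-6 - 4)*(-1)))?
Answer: 1/40 ≈ 0.025000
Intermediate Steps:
t = 1/4 ≈ 0.25000
y(t)/(((-6 - 4)*(-1))) = 1/(4*(((-6 - 4)*(-1)))) = 1/(4*((-10*(-1)))) = (1/4)/10 = (1/4)*(1/10) = 1/40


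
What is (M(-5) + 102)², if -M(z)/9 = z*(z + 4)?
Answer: 3249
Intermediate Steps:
M(z) = -9*z*(4 + z) (M(z) = -9*z*(z + 4) = -9*z*(4 + z))
(M(-5) + 102)² = (-9*(-5)*(4 - 5) + 102)² = (-9*(-5)*(-1) + 102)² = (-45 + 102)² = 57² = 3249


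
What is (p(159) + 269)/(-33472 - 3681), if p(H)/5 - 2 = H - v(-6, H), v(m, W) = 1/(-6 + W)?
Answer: -164317/5684409 ≈ -0.028907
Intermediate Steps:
p(H) = 10 - 5/(-6 + H) + 5*H (p(H) = 10 + 5*(H - 1/(-6 + H)) = 10 + (-5/(-6 + H) + 5*H) = 10 - 5/(-6 + H) + 5*H)
(p(159) + 269)/(-33472 - 3681) = (5*(-1 + (-6 + 159)*(2 + 159))/(-6 + 159) + 269)/(-33472 - 3681) = (5*(-1 + 153*161)/153 + 269)/(-37153) = (5*(1/153)*(-1 + 24633) + 269)*(-1/37153) = (5*(1/153)*24632 + 269)*(-1/37153) = (123160/153 + 269)*(-1/37153) = (164317/153)*(-1/37153) = -164317/5684409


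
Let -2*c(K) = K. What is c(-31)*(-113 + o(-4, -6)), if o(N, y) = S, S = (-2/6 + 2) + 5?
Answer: -9889/6 ≈ -1648.2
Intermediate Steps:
c(K) = -K/2
S = 20/3 (S = (-2*⅙ + 2) + 5 = (-⅓ + 2) + 5 = 5/3 + 5 = 20/3 ≈ 6.6667)
o(N, y) = 20/3
c(-31)*(-113 + o(-4, -6)) = (-½*(-31))*(-113 + 20/3) = (31/2)*(-319/3) = -9889/6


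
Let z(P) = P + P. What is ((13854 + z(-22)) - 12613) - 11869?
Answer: -10672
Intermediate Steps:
z(P) = 2*P
((13854 + z(-22)) - 12613) - 11869 = ((13854 + 2*(-22)) - 12613) - 11869 = ((13854 - 44) - 12613) - 11869 = (13810 - 12613) - 11869 = 1197 - 11869 = -10672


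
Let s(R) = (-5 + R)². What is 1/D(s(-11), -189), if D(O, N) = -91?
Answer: -1/91 ≈ -0.010989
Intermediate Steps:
1/D(s(-11), -189) = 1/(-91) = -1/91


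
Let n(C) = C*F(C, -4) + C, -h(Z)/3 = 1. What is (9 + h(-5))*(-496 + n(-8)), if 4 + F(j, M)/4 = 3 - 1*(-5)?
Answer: -3792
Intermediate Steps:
F(j, M) = 16 (F(j, M) = -16 + 4*(3 - 1*(-5)) = -16 + 4*(3 + 5) = -16 + 4*8 = -16 + 32 = 16)
h(Z) = -3 (h(Z) = -3*1 = -3)
n(C) = 17*C (n(C) = C*16 + C = 16*C + C = 17*C)
(9 + h(-5))*(-496 + n(-8)) = (9 - 3)*(-496 + 17*(-8)) = 6*(-496 - 136) = 6*(-632) = -3792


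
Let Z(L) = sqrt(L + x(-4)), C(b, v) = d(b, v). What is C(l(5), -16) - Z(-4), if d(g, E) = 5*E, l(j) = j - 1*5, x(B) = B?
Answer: -80 - 2*I*sqrt(2) ≈ -80.0 - 2.8284*I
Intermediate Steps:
l(j) = -5 + j (l(j) = j - 5 = -5 + j)
C(b, v) = 5*v
Z(L) = sqrt(-4 + L) (Z(L) = sqrt(L - 4) = sqrt(-4 + L))
C(l(5), -16) - Z(-4) = 5*(-16) - sqrt(-4 - 4) = -80 - sqrt(-8) = -80 - 2*I*sqrt(2)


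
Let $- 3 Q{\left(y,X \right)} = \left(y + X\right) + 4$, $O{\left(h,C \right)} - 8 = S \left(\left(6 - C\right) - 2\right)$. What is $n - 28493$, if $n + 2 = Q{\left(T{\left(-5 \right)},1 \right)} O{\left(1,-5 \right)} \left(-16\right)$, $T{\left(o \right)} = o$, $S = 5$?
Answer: $-28495$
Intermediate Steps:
$O{\left(h,C \right)} = 28 - 5 C$ ($O{\left(h,C \right)} = 8 + 5 \left(\left(6 - C\right) - 2\right) = 8 + 5 \left(4 - C\right) = 8 - \left(-20 + 5 C\right) = 28 - 5 C$)
$Q{\left(y,X \right)} = - \frac{4}{3} - \frac{X}{3} - \frac{y}{3}$ ($Q{\left(y,X \right)} = - \frac{\left(y + X\right) + 4}{3} = - \frac{\left(X + y\right) + 4}{3} = - \frac{4 + X + y}{3} = - \frac{4}{3} - \frac{X}{3} - \frac{y}{3}$)
$n = -2$ ($n = -2 + \left(- \frac{4}{3} - \frac{1}{3} - - \frac{5}{3}\right) \left(28 - -25\right) \left(-16\right) = -2 + \left(- \frac{4}{3} - \frac{1}{3} + \frac{5}{3}\right) \left(28 + 25\right) \left(-16\right) = -2 + 0 \cdot 53 \left(-16\right) = -2 + 0 \left(-16\right) = -2 + 0 = -2$)
$n - 28493 = -2 - 28493 = -28495$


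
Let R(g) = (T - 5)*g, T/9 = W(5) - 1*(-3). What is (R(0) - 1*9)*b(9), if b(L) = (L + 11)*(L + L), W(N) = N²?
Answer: -3240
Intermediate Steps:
T = 252 (T = 9*(5² - 1*(-3)) = 9*(25 + 3) = 9*28 = 252)
b(L) = 2*L*(11 + L) (b(L) = (11 + L)*(2*L) = 2*L*(11 + L))
R(g) = 247*g (R(g) = (252 - 5)*g = 247*g)
(R(0) - 1*9)*b(9) = (247*0 - 1*9)*(2*9*(11 + 9)) = (0 - 9)*(2*9*20) = -9*360 = -3240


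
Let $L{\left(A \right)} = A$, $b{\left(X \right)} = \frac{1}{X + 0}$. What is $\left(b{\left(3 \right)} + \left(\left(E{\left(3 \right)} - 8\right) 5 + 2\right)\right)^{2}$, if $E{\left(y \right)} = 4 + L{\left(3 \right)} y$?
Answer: $\frac{6724}{9} \approx 747.11$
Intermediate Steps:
$b{\left(X \right)} = \frac{1}{X}$
$E{\left(y \right)} = 4 + 3 y$
$\left(b{\left(3 \right)} + \left(\left(E{\left(3 \right)} - 8\right) 5 + 2\right)\right)^{2} = \left(\frac{1}{3} + \left(\left(\left(4 + 3 \cdot 3\right) - 8\right) 5 + 2\right)\right)^{2} = \left(\frac{1}{3} + \left(\left(\left(4 + 9\right) - 8\right) 5 + 2\right)\right)^{2} = \left(\frac{1}{3} + \left(\left(13 - 8\right) 5 + 2\right)\right)^{2} = \left(\frac{1}{3} + \left(5 \cdot 5 + 2\right)\right)^{2} = \left(\frac{1}{3} + \left(25 + 2\right)\right)^{2} = \left(\frac{1}{3} + 27\right)^{2} = \left(\frac{82}{3}\right)^{2} = \frac{6724}{9}$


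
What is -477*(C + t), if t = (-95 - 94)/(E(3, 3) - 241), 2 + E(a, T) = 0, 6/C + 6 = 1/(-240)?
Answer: 152269/1441 ≈ 105.67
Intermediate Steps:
C = -1440/1441 (C = 6/(-6 + 1/(-240)) = 6/(-6 - 1/240) = 6/(-1441/240) = 6*(-240/1441) = -1440/1441 ≈ -0.99931)
E(a, T) = -2 (E(a, T) = -2 + 0 = -2)
t = 7/9 (t = (-95 - 94)/(-2 - 241) = -189/(-243) = -189*(-1/243) = 7/9 ≈ 0.77778)
-477*(C + t) = -477*(-1440/1441 + 7/9) = -477*(-2873/12969) = 152269/1441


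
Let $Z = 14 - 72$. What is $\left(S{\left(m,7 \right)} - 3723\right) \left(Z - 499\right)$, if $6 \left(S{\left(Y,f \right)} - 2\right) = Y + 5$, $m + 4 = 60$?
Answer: $\frac{12401605}{6} \approx 2.0669 \cdot 10^{6}$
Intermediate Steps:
$m = 56$ ($m = -4 + 60 = 56$)
$Z = -58$ ($Z = 14 - 72 = -58$)
$S{\left(Y,f \right)} = \frac{17}{6} + \frac{Y}{6}$ ($S{\left(Y,f \right)} = 2 + \frac{Y + 5}{6} = 2 + \frac{5 + Y}{6} = 2 + \left(\frac{5}{6} + \frac{Y}{6}\right) = \frac{17}{6} + \frac{Y}{6}$)
$\left(S{\left(m,7 \right)} - 3723\right) \left(Z - 499\right) = \left(\left(\frac{17}{6} + \frac{1}{6} \cdot 56\right) - 3723\right) \left(-58 - 499\right) = \left(\left(\frac{17}{6} + \frac{28}{3}\right) - 3723\right) \left(-557\right) = \left(\frac{73}{6} - 3723\right) \left(-557\right) = \left(- \frac{22265}{6}\right) \left(-557\right) = \frac{12401605}{6}$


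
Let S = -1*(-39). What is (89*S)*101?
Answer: 350571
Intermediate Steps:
S = 39
(89*S)*101 = (89*39)*101 = 3471*101 = 350571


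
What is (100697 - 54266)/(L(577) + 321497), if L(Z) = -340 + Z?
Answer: 99/686 ≈ 0.14431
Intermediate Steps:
(100697 - 54266)/(L(577) + 321497) = (100697 - 54266)/((-340 + 577) + 321497) = 46431/(237 + 321497) = 46431/321734 = 46431*(1/321734) = 99/686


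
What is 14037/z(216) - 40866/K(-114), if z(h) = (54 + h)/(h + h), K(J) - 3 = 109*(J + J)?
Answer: 930215878/41415 ≈ 22461.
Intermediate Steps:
K(J) = 3 + 218*J (K(J) = 3 + 109*(J + J) = 3 + 109*(2*J) = 3 + 218*J)
z(h) = (54 + h)/(2*h) (z(h) = (54 + h)/((2*h)) = (54 + h)*(1/(2*h)) = (54 + h)/(2*h))
14037/z(216) - 40866/K(-114) = 14037/(((½)*(54 + 216)/216)) - 40866/(3 + 218*(-114)) = 14037/(((½)*(1/216)*270)) - 40866/(3 - 24852) = 14037/(5/8) - 40866/(-24849) = 14037*(8/5) - 40866*(-1/24849) = 112296/5 + 13622/8283 = 930215878/41415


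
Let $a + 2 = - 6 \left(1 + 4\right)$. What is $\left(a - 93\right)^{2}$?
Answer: $15625$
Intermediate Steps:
$a = -32$ ($a = -2 - 6 \left(1 + 4\right) = -2 - 30 = -32$)
$\left(a - 93\right)^{2} = \left(-32 - 93\right)^{2} = \left(-125\right)^{2} = 15625$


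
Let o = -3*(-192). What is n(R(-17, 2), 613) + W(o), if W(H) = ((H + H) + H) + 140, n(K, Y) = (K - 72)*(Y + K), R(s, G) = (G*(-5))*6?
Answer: -71128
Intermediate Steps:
R(s, G) = -30*G (R(s, G) = -5*G*6 = -30*G)
o = 576
n(K, Y) = (-72 + K)*(K + Y)
W(H) = 140 + 3*H (W(H) = (2*H + H) + 140 = 3*H + 140 = 140 + 3*H)
n(R(-17, 2), 613) + W(o) = ((-30*2)**2 - (-2160)*2 - 72*613 - 30*2*613) + (140 + 3*576) = ((-60)**2 - 72*(-60) - 44136 - 60*613) + (140 + 1728) = (3600 + 4320 - 44136 - 36780) + 1868 = -72996 + 1868 = -71128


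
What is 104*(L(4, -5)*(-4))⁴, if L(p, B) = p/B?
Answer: 6815744/625 ≈ 10905.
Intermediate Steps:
104*(L(4, -5)*(-4))⁴ = 104*((4/(-5))*(-4))⁴ = 104*((4*(-⅕))*(-4))⁴ = 104*(-⅘*(-4))⁴ = 104*(16/5)⁴ = 104*(65536/625) = 6815744/625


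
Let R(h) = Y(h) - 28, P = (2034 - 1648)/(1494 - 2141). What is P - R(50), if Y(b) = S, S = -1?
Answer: 18377/647 ≈ 28.403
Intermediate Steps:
Y(b) = -1
P = -386/647 (P = 386/(-647) = 386*(-1/647) = -386/647 ≈ -0.59660)
R(h) = -29 (R(h) = -1 - 28 = -29)
P - R(50) = -386/647 - 1*(-29) = -386/647 + 29 = 18377/647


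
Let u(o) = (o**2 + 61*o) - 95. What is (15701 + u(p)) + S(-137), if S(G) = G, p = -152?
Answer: 29301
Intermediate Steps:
u(o) = -95 + o**2 + 61*o
(15701 + u(p)) + S(-137) = (15701 + (-95 + (-152)**2 + 61*(-152))) - 137 = (15701 + (-95 + 23104 - 9272)) - 137 = (15701 + 13737) - 137 = 29438 - 137 = 29301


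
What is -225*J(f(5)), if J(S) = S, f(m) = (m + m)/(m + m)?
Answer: -225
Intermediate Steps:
f(m) = 1 (f(m) = (2*m)/((2*m)) = (2*m)*(1/(2*m)) = 1)
-225*J(f(5)) = -225*1 = -225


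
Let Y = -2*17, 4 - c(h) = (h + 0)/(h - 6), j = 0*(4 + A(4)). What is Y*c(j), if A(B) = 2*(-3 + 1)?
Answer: -136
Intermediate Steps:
A(B) = -4 (A(B) = 2*(-2) = -4)
j = 0 (j = 0*(4 - 4) = 0*0 = 0)
c(h) = 4 - h/(-6 + h) (c(h) = 4 - (h + 0)/(h - 6) = 4 - h/(-6 + h))
Y = -34
Y*c(j) = -102*(-8 + 0)/(-6 + 0) = -102*(-8)/(-6) = -102*(-1)*(-8)/6 = -34*4 = -136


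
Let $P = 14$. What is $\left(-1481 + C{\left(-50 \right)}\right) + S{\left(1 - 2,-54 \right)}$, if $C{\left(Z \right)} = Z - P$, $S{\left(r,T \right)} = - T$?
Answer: $-1491$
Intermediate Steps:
$C{\left(Z \right)} = -14 + Z$ ($C{\left(Z \right)} = Z - 14 = -14 + Z$)
$\left(-1481 + C{\left(-50 \right)}\right) + S{\left(1 - 2,-54 \right)} = \left(-1481 - 64\right) - -54 = \left(-1481 - 64\right) + 54 = -1545 + 54 = -1491$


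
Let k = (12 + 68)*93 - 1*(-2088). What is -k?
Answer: -9528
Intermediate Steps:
k = 9528 (k = 80*93 + 2088 = 7440 + 2088 = 9528)
-k = -1*9528 = -9528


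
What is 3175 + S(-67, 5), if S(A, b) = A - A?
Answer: 3175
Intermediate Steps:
S(A, b) = 0
3175 + S(-67, 5) = 3175 + 0 = 3175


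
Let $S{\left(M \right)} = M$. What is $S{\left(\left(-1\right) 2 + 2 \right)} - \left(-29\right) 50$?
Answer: $1450$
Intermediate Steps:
$S{\left(\left(-1\right) 2 + 2 \right)} - \left(-29\right) 50 = \left(\left(-1\right) 2 + 2\right) - \left(-29\right) 50 = \left(-2 + 2\right) - -1450 = 0 + 1450 = 1450$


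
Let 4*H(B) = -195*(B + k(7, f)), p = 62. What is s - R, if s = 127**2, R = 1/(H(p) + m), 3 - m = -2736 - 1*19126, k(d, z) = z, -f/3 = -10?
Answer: 280322019/17380 ≈ 16129.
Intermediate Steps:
f = 30 (f = -3*(-10) = 30)
H(B) = -2925/2 - 195*B/4 (H(B) = (-195*(B + 30))/4 = (-195*(30 + B))/4 = (-5850 - 195*B)/4 = -2925/2 - 195*B/4)
m = 21865 (m = 3 - (-2736 - 1*19126) = 3 - (-2736 - 19126) = 3 - 1*(-21862) = 3 + 21862 = 21865)
R = 1/17380 (R = 1/((-2925/2 - 195/4*62) + 21865) = 1/((-2925/2 - 6045/2) + 21865) = 1/(-4485 + 21865) = 1/17380 ≈ 5.7537e-5)
s = 16129
s - R = 16129 - 1*1/17380 = 16129 - 1/17380 = 280322019/17380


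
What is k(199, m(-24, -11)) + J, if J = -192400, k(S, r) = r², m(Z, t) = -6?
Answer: -192364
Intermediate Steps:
k(199, m(-24, -11)) + J = (-6)² - 192400 = 36 - 192400 = -192364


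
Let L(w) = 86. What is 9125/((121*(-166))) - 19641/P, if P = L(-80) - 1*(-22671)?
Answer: -602166751/457097102 ≈ -1.3174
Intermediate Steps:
P = 22757 (P = 86 - 1*(-22671) = 86 + 22671 = 22757)
9125/((121*(-166))) - 19641/P = 9125/((121*(-166))) - 19641/22757 = 9125/(-20086) - 19641*1/22757 = 9125*(-1/20086) - 19641/22757 = -9125/20086 - 19641/22757 = -602166751/457097102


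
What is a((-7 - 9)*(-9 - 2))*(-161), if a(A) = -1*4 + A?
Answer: -27692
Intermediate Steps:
a(A) = -4 + A
a((-7 - 9)*(-9 - 2))*(-161) = (-4 + (-7 - 9)*(-9 - 2))*(-161) = (-4 - 16*(-11))*(-161) = (-4 + 176)*(-161) = 172*(-161) = -27692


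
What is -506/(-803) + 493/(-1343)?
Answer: 1517/5767 ≈ 0.26305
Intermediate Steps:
-506/(-803) + 493/(-1343) = -506*(-1/803) + 493*(-1/1343) = 46/73 - 29/79 = 1517/5767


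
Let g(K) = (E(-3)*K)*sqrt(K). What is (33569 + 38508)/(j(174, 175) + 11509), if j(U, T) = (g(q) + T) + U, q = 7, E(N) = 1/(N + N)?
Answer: 627934824/103306889 + 432462*sqrt(7)/723148223 ≈ 6.0799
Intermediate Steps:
E(N) = 1/(2*N)
g(K) = -K**(3/2)/6 (g(K) = (((1/2)/(-3))*K)*sqrt(K) = (((1/2)*(-1/3))*K)*sqrt(K) = (-K/6)*sqrt(K) = -K**(3/2)/6)
j(U, T) = T + U - 7*sqrt(7)/6 (j(U, T) = (-7*sqrt(7)/6 + T) + U = (T - 7*sqrt(7)/6) + U = T + U - 7*sqrt(7)/6)
(33569 + 38508)/(j(174, 175) + 11509) = (33569 + 38508)/((175 + 174 - 7*sqrt(7)/6) + 11509) = 72077/((349 - 7*sqrt(7)/6) + 11509) = 72077/(11858 - 7*sqrt(7)/6)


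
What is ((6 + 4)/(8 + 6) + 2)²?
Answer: 361/49 ≈ 7.3673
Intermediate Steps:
((6 + 4)/(8 + 6) + 2)² = (10/14 + 2)² = (10*(1/14) + 2)² = (5/7 + 2)² = (19/7)² = 361/49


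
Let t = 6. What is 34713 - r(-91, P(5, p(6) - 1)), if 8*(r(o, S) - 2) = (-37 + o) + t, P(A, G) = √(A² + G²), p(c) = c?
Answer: 138905/4 ≈ 34726.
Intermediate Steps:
r(o, S) = -15/8 + o/8 (r(o, S) = 2 + ((-37 + o) + 6)/8 = 2 + (-31 + o)/8 = 2 + (-31/8 + o/8) = -15/8 + o/8)
34713 - r(-91, P(5, p(6) - 1)) = 34713 - (-15/8 + (⅛)*(-91)) = 34713 - (-15/8 - 91/8) = 34713 - 1*(-53/4) = 34713 + 53/4 = 138905/4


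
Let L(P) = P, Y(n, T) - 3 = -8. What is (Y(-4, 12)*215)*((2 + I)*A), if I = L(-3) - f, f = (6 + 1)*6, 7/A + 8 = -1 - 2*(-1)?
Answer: -46225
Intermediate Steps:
Y(n, T) = -5 (Y(n, T) = 3 - 8 = -5)
A = -1 (A = 7/(-8 + (-1 - 2*(-1))) = 7/(-8 + (-1 + 2)) = 7/(-8 + 1) = 7/(-7) = 7*(-⅐) = -1)
f = 42 (f = 7*6 = 42)
I = -45 (I = -3 - 1*42 = -3 - 42 = -45)
(Y(-4, 12)*215)*((2 + I)*A) = (-5*215)*((2 - 45)*(-1)) = -(-46225)*(-1) = -1075*43 = -46225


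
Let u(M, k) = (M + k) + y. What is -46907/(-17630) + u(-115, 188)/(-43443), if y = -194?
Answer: 2039914031/765900090 ≈ 2.6634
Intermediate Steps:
u(M, k) = -194 + M + k (u(M, k) = (M + k) - 194 = -194 + M + k)
-46907/(-17630) + u(-115, 188)/(-43443) = -46907/(-17630) + (-194 - 115 + 188)/(-43443) = -46907*(-1/17630) - 121*(-1/43443) = 46907/17630 + 121/43443 = 2039914031/765900090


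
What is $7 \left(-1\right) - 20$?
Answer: $-27$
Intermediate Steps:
$7 \left(-1\right) - 20 = -7 - 20 = -27$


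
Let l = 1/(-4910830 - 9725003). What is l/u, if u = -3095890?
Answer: 1/45310929026370 ≈ 2.2070e-14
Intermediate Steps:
l = -1/14635833 (l = 1/(-14635833) = -1/14635833 ≈ -6.8325e-8)
l/u = -1/14635833/(-3095890) = -1/14635833*(-1/3095890) = 1/45310929026370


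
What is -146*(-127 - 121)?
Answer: 36208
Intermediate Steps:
-146*(-127 - 121) = -146*(-248) = 36208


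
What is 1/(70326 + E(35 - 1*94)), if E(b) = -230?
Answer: 1/70096 ≈ 1.4266e-5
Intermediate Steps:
1/(70326 + E(35 - 1*94)) = 1/(70326 - 230) = 1/70096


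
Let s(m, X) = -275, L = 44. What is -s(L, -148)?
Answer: 275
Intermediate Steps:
-s(L, -148) = -1*(-275) = 275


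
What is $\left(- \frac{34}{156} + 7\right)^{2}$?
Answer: $\frac{279841}{6084} \approx 45.996$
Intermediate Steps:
$\left(- \frac{34}{156} + 7\right)^{2} = \left(\left(-34\right) \frac{1}{156} + 7\right)^{2} = \left(- \frac{17}{78} + 7\right)^{2} = \left(\frac{529}{78}\right)^{2} = \frac{279841}{6084}$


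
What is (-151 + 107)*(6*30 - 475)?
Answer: 12980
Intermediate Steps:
(-151 + 107)*(6*30 - 475) = -44*(180 - 475) = -44*(-295) = 12980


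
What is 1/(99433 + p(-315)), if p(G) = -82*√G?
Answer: 99433/9889039549 + 246*I*√35/9889039549 ≈ 1.0055e-5 + 1.4717e-7*I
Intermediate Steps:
1/(99433 + p(-315)) = 1/(99433 - 246*I*√35)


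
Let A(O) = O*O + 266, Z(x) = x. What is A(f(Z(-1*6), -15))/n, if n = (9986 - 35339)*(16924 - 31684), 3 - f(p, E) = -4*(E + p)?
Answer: 6827/374210280 ≈ 1.8244e-5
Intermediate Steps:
f(p, E) = 3 + 4*E + 4*p (f(p, E) = 3 - (-4)*(E + p) = 3 - (-4*E - 4*p) = 3 + (4*E + 4*p) = 3 + 4*E + 4*p)
A(O) = 266 + O² (A(O) = O² + 266 = 266 + O²)
n = 374210280 (n = -25353*(-14760) = 374210280)
A(f(Z(-1*6), -15))/n = (266 + (3 + 4*(-15) + 4*(-1*6))²)/374210280 = (266 + (3 - 60 + 4*(-6))²)*(1/374210280) = (266 + (3 - 60 - 24)²)*(1/374210280) = (266 + (-81)²)*(1/374210280) = (266 + 6561)*(1/374210280) = 6827*(1/374210280) = 6827/374210280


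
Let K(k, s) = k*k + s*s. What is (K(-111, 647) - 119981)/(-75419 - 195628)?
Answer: -310949/271047 ≈ -1.1472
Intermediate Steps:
K(k, s) = k² + s²
(K(-111, 647) - 119981)/(-75419 - 195628) = (((-111)² + 647²) - 119981)/(-75419 - 195628) = ((12321 + 418609) - 119981)/(-271047) = (430930 - 119981)*(-1/271047) = 310949*(-1/271047) = -310949/271047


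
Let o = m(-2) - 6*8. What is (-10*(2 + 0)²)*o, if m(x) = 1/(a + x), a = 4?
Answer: 1900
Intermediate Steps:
m(x) = 1/(4 + x)
o = -95/2 (o = 1/(4 - 2) - 6*8 = 1/2 - 48 = ½ - 48 = -95/2 ≈ -47.500)
(-10*(2 + 0)²)*o = -10*(2 + 0)²*(-95/2) = -10*2²*(-95/2) = -10*4*(-95/2) = -40*(-95/2) = 1900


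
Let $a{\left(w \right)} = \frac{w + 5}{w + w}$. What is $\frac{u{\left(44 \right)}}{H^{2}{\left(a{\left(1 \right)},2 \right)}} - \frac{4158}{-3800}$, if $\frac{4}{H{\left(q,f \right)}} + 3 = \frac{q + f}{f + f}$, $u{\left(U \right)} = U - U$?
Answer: $\frac{2079}{1900} \approx 1.0942$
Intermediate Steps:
$a{\left(w \right)} = \frac{5 + w}{2 w}$
$u{\left(U \right)} = 0$
$H{\left(q,f \right)} = \frac{4}{-3 + \frac{f + q}{2 f}}$ ($H{\left(q,f \right)} = \frac{4}{-3 + \frac{q + f}{f + f}} = \frac{4}{-3 + \frac{f + q}{2 f}}$)
$\frac{u{\left(44 \right)}}{H^{2}{\left(a{\left(1 \right)},2 \right)}} - \frac{4158}{-3800} = \frac{0}{\left(8 \cdot 2 \frac{1}{\frac{5 + 1}{2 \cdot 1} - 10}\right)^{2}} - \frac{4158}{-3800} = \frac{0}{\left(8 \cdot 2 \frac{1}{\frac{1}{2} \cdot 1 \cdot 6 - 10}\right)^{2}} - - \frac{2079}{1900} = \frac{0}{\left(8 \cdot 2 \frac{1}{3 - 10}\right)^{2}} + \frac{2079}{1900} = \frac{0}{\left(8 \cdot 2 \frac{1}{-7}\right)^{2}} + \frac{2079}{1900} = \frac{0}{\left(8 \cdot 2 \left(- \frac{1}{7}\right)\right)^{2}} + \frac{2079}{1900} = \frac{0}{\left(- \frac{16}{7}\right)^{2}} + \frac{2079}{1900} = \frac{0}{\frac{256}{49}} + \frac{2079}{1900} = 0 \cdot \frac{49}{256} + \frac{2079}{1900} = 0 + \frac{2079}{1900} = \frac{2079}{1900}$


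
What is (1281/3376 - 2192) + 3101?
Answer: 3070065/3376 ≈ 909.38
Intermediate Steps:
(1281/3376 - 2192) + 3101 = -7398911/3376 + 3101 = 3070065/3376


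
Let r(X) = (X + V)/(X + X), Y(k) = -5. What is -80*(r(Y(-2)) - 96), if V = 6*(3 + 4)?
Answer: 7976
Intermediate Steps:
V = 42 (V = 6*7 = 42)
r(X) = (42 + X)/(2*X) (r(X) = (X + 42)/(X + X) = (42 + X)/((2*X)) = (42 + X)*(1/(2*X)) = (42 + X)/(2*X))
-80*(r(Y(-2)) - 96) = -80*((1/2)*(42 - 5)/(-5) - 96) = -80*((1/2)*(-1/5)*37 - 96) = -80*(-37/10 - 96) = -80*(-997/10) = 7976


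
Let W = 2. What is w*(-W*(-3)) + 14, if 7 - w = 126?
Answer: -700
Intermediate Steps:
w = -119 (w = 7 - 1*126 = 7 - 126 = -119)
w*(-W*(-3)) + 14 = -119*(-1*2)*(-3) + 14 = -(-238)*(-3) + 14 = -119*6 + 14 = -714 + 14 = -700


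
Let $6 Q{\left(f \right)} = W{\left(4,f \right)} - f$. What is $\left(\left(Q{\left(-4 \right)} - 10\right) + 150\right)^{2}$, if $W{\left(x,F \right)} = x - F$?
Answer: $20164$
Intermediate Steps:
$Q{\left(f \right)} = \frac{2}{3} - \frac{f}{3}$ ($Q{\left(f \right)} = \frac{\left(4 - f\right) - f}{6} = \frac{4 - 2 f}{6} = \frac{2}{3} - \frac{f}{3}$)
$\left(\left(Q{\left(-4 \right)} - 10\right) + 150\right)^{2} = \left(\left(\left(\frac{2}{3} - - \frac{4}{3}\right) - 10\right) + 150\right)^{2} = \left(\left(\left(\frac{2}{3} + \frac{4}{3}\right) - 10\right) + 150\right)^{2} = \left(\left(2 - 10\right) + 150\right)^{2} = \left(-8 + 150\right)^{2} = 142^{2} = 20164$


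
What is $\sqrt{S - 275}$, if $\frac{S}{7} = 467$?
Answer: $\sqrt{2994} \approx 54.717$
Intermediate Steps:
$S = 3269$ ($S = 7 \cdot 467 = 3269$)
$\sqrt{S - 275} = \sqrt{3269 - 275} = \sqrt{2994}$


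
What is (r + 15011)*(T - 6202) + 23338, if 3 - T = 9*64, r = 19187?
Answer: -231668112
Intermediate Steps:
T = -573 (T = 3 - 9*64 = 3 - 1*576 = 3 - 576 = -573)
(r + 15011)*(T - 6202) + 23338 = (19187 + 15011)*(-573 - 6202) + 23338 = 34198*(-6775) + 23338 = -231691450 + 23338 = -231668112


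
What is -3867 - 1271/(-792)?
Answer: -3061393/792 ≈ -3865.4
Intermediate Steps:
-3867 - 1271/(-792) = -3867 - 1271*(-1/792) = -3867 + 1271/792 = -3061393/792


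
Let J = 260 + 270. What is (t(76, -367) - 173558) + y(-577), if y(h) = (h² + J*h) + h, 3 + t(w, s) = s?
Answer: -147386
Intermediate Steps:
t(w, s) = -3 + s
J = 530
y(h) = h² + 531*h (y(h) = (h² + 530*h) + h = h² + 531*h)
(t(76, -367) - 173558) + y(-577) = ((-3 - 367) - 173558) - 577*(531 - 577) = (-370 - 173558) - 577*(-46) = -173928 + 26542 = -147386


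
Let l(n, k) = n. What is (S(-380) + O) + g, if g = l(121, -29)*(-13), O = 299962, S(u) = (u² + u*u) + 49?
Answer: 587238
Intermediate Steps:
S(u) = 49 + 2*u² (S(u) = (u² + u²) + 49 = 2*u² + 49 = 49 + 2*u²)
g = -1573 (g = 121*(-13) = -1573)
(S(-380) + O) + g = ((49 + 2*(-380)²) + 299962) - 1573 = ((49 + 2*144400) + 299962) - 1573 = ((49 + 288800) + 299962) - 1573 = (288849 + 299962) - 1573 = 588811 - 1573 = 587238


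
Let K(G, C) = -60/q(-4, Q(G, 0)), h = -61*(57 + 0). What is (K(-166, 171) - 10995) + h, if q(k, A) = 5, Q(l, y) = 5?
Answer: -14484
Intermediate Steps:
h = -3477 (h = -61*57 = -3477)
K(G, C) = -12 (K(G, C) = -60/5 = -60*⅕ = -12)
(K(-166, 171) - 10995) + h = (-12 - 10995) - 3477 = -11007 - 3477 = -14484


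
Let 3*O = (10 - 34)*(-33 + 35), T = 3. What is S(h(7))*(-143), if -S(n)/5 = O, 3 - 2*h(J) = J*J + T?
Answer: -11440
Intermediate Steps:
h(J) = -J²/2 (h(J) = 3/2 - (J*J + 3)/2 = 3/2 - (J² + 3)/2 = 3/2 - (3 + J²)/2 = 3/2 + (-3/2 - J²/2) = -J²/2)
O = -16 (O = ((10 - 34)*(-33 + 35))/3 = (-24*2)/3 = (⅓)*(-48) = -16)
S(n) = 80 (S(n) = -5*(-16) = 80)
S(h(7))*(-143) = 80*(-143) = -11440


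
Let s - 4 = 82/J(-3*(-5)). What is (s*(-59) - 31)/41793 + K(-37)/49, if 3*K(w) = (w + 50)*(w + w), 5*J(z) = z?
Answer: -40481177/6143571 ≈ -6.5892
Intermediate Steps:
J(z) = z/5
K(w) = 2*w*(50 + w)/3 (K(w) = ((w + 50)*(w + w))/3 = ((50 + w)*(2*w))/3 = (2*w*(50 + w))/3 = 2*w*(50 + w)/3)
s = 94/3 (s = 4 + 82/(((-3*(-5))/5)) = 4 + 82/(((⅕)*15)) = 4 + 82/3 = 94/3 ≈ 31.333)
(s*(-59) - 31)/41793 + K(-37)/49 = ((94/3)*(-59) - 31)/41793 + ((⅔)*(-37)*(50 - 37))/49 = (-5546/3 - 31)*(1/41793) + ((⅔)*(-37)*13)*(1/49) = -5639/3*1/41793 - 962/3*1/49 = -5639/125379 - 962/147 = -40481177/6143571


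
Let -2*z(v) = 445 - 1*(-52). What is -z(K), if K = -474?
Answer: 497/2 ≈ 248.50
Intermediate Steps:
z(v) = -497/2 (z(v) = -(445 - 1*(-52))/2 = -(445 + 52)/2 = -1/2*497 = -497/2)
-z(K) = -1*(-497/2) = 497/2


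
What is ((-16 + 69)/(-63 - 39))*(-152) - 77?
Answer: 101/51 ≈ 1.9804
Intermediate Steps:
((-16 + 69)/(-63 - 39))*(-152) - 77 = (53/(-102))*(-152) - 77 = (53*(-1/102))*(-152) - 77 = -53/102*(-152) - 77 = 4028/51 - 77 = 101/51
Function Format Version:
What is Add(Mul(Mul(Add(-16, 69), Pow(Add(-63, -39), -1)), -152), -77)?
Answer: Rational(101, 51) ≈ 1.9804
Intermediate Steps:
Add(Mul(Mul(Add(-16, 69), Pow(Add(-63, -39), -1)), -152), -77) = Add(Mul(Mul(53, Pow(-102, -1)), -152), -77) = Add(Mul(Mul(53, Rational(-1, 102)), -152), -77) = Add(Mul(Rational(-53, 102), -152), -77) = Add(Rational(4028, 51), -77) = Rational(101, 51)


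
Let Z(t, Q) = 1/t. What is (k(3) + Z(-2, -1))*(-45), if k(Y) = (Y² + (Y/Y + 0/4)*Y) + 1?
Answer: -1125/2 ≈ -562.50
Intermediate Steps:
k(Y) = 1 + Y + Y² (k(Y) = (Y² + (1 + 0*(¼))*Y) + 1 = (Y² + (1 + 0)*Y) + 1 = (Y² + 1*Y) + 1 = (Y² + Y) + 1 = (Y + Y²) + 1 = 1 + Y + Y²)
(k(3) + Z(-2, -1))*(-45) = ((1 + 3 + 3²) + 1/(-2))*(-45) = ((1 + 3 + 9) - ½)*(-45) = (13 - ½)*(-45) = (25/2)*(-45) = -1125/2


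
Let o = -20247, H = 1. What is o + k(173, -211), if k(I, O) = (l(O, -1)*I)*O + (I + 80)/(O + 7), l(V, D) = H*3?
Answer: -26470477/204 ≈ -1.2976e+5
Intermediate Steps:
l(V, D) = 3 (l(V, D) = 1*3 = 3)
k(I, O) = (80 + I)/(7 + O) + 3*I*O (k(I, O) = (3*I)*O + (I + 80)/(O + 7) = 3*I*O + (80 + I)/(7 + O) = (80 + I)/(7 + O) + 3*I*O)
o + k(173, -211) = -20247 + (80 + 173 + 3*173*(-211)² + 21*173*(-211))/(7 - 211) = -20247 + (80 + 173 + 3*173*44521 - 766563)/(-204) = -20247 - (80 + 173 + 23106399 - 766563)/204 = -20247 - 1/204*22340089 = -20247 - 22340089/204 = -26470477/204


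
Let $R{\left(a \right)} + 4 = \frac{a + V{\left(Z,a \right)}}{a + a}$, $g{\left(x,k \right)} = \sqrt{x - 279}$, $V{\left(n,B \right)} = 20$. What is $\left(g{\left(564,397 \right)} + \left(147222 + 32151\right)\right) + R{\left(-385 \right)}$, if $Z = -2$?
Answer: $\frac{27622899}{154} + \sqrt{285} \approx 1.7939 \cdot 10^{5}$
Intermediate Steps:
$g{\left(x,k \right)} = \sqrt{-279 + x}$
$R{\left(a \right)} = -4 + \frac{20 + a}{2 a}$ ($R{\left(a \right)} = -4 + \frac{a + 20}{a + a} = -4 + \frac{20 + a}{2 a}$)
$\left(g{\left(564,397 \right)} + \left(147222 + 32151\right)\right) + R{\left(-385 \right)} = \left(\sqrt{-279 + 564} + \left(147222 + 32151\right)\right) - \left(\frac{7}{2} - \frac{10}{-385}\right) = \left(\sqrt{285} + 179373\right) + \left(- \frac{7}{2} + 10 \left(- \frac{1}{385}\right)\right) = \left(179373 + \sqrt{285}\right) - \frac{543}{154} = \frac{27622899}{154} + \sqrt{285}$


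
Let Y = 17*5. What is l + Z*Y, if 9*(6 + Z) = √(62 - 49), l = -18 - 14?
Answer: -542 + 85*√13/9 ≈ -507.95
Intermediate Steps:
l = -32
Y = 85
Z = -6 + √13/9 (Z = -6 + √(62 - 49)/9 = -6 + √13/9 ≈ -5.5994)
l + Z*Y = -32 + (-6 + √13/9)*85 = -32 + (-510 + 85*√13/9) = -542 + 85*√13/9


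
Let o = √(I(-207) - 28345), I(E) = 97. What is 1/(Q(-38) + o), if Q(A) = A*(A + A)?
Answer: 361/1046099 - I*√7062/4184396 ≈ 0.00034509 - 2.0083e-5*I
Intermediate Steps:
Q(A) = 2*A² (Q(A) = A*(2*A) = 2*A²)
o = 2*I*√7062 (o = √(97 - 28345) = √(-28248) = 2*I*√7062 ≈ 168.07*I)
1/(Q(-38) + o) = 1/(2*(-38)² + 2*I*√7062) = 1/(2*1444 + 2*I*√7062) = 1/(2888 + 2*I*√7062)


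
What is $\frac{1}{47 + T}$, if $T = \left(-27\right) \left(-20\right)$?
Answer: $\frac{1}{587} \approx 0.0017036$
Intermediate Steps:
$T = 540$
$\frac{1}{47 + T} = \frac{1}{47 + 540} = \frac{1}{587}$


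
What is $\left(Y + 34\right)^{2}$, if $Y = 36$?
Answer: $4900$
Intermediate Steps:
$\left(Y + 34\right)^{2} = \left(36 + 34\right)^{2} = 70^{2} = 4900$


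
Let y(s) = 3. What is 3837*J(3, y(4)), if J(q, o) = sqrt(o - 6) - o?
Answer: -11511 + 3837*I*sqrt(3) ≈ -11511.0 + 6645.9*I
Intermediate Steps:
J(q, o) = sqrt(-6 + o) - o
3837*J(3, y(4)) = 3837*(sqrt(-6 + 3) - 1*3) = 3837*(sqrt(-3) - 3) = 3837*(I*sqrt(3) - 3) = 3837*(-3 + I*sqrt(3)) = -11511 + 3837*I*sqrt(3)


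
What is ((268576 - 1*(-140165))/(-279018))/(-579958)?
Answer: 136247/53939573748 ≈ 2.5259e-6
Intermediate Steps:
((268576 - 1*(-140165))/(-279018))/(-579958) = ((268576 + 140165)*(-1/279018))*(-1/579958) = (408741*(-1/279018))*(-1/579958) = -136247/93006*(-1/579958) = 136247/53939573748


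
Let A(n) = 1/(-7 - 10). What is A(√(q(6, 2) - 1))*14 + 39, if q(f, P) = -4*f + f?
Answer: 649/17 ≈ 38.176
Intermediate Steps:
q(f, P) = -3*f
A(n) = -1/17 (A(n) = 1/(-17) = -1/17)
A(√(q(6, 2) - 1))*14 + 39 = -1/17*14 + 39 = -14/17 + 39 = 649/17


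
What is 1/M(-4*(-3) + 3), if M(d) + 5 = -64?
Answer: -1/69 ≈ -0.014493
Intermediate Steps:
M(d) = -69 (M(d) = -5 - 64 = -69)
1/M(-4*(-3) + 3) = 1/(-69) = -1/69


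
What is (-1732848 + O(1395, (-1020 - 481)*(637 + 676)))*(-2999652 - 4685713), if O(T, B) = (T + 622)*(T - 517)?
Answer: -292643328470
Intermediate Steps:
O(T, B) = (-517 + T)*(622 + T) (O(T, B) = (622 + T)*(-517 + T) = (-517 + T)*(622 + T))
(-1732848 + O(1395, (-1020 - 481)*(637 + 676)))*(-2999652 - 4685713) = (-1732848 + (-321574 + 1395² + 105*1395))*(-2999652 - 4685713) = (-1732848 + (-321574 + 1946025 + 146475))*(-7685365) = (-1732848 + 1770926)*(-7685365) = 38078*(-7685365) = -292643328470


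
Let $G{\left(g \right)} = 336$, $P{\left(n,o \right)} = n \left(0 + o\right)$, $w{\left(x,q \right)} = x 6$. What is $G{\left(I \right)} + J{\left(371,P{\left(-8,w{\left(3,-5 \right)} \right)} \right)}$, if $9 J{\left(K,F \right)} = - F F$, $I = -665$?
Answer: $-1968$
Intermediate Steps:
$w{\left(x,q \right)} = 6 x$
$P{\left(n,o \right)} = n o$
$J{\left(K,F \right)} = - \frac{F^{2}}{9}$ ($J{\left(K,F \right)} = \frac{- F F}{9} = \frac{\left(-1\right) F^{2}}{9} = - \frac{F^{2}}{9}$)
$G{\left(I \right)} + J{\left(371,P{\left(-8,w{\left(3,-5 \right)} \right)} \right)} = 336 - \frac{\left(- 8 \cdot 6 \cdot 3\right)^{2}}{9} = 336 - \frac{\left(\left(-8\right) 18\right)^{2}}{9} = 336 - \frac{\left(-144\right)^{2}}{9} = 336 - 2304 = -1968$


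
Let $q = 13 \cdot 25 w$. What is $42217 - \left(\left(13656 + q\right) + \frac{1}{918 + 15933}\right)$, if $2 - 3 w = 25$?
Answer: $\frac{523268485}{16851} \approx 31053.0$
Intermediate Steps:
$w = - \frac{23}{3}$ ($w = \frac{2}{3} - \frac{25}{3} = - \frac{23}{3} \approx -7.6667$)
$q = - \frac{7475}{3}$ ($q = 13 \cdot 25 \left(- \frac{23}{3}\right) = 325 \left(- \frac{23}{3}\right) = - \frac{7475}{3} \approx -2491.7$)
$42217 - \left(\left(13656 + q\right) + \frac{1}{918 + 15933}\right) = 42217 - \left(\left(13656 - \frac{7475}{3}\right) + \frac{1}{918 + 15933}\right) = 42217 - \left(\frac{33493}{3} + \frac{1}{16851}\right) = 42217 - \frac{188130182}{16851} = \frac{523268485}{16851}$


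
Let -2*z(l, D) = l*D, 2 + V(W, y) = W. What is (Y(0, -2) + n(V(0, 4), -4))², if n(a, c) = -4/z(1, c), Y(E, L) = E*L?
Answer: 4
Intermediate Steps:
V(W, y) = -2 + W
z(l, D) = -D*l/2 (z(l, D) = -l*D/2 = -D*l/2)
n(a, c) = 8/c (n(a, c) = -4*(-2/c) = -(-8)/c = 8/c)
(Y(0, -2) + n(V(0, 4), -4))² = (0*(-2) + 8/(-4))² = (0 + 8*(-¼))² = (0 - 2)² = (-2)² = 4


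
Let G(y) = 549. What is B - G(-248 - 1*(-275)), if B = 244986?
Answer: 244437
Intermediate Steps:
B - G(-248 - 1*(-275)) = 244986 - 1*549 = 244986 - 549 = 244437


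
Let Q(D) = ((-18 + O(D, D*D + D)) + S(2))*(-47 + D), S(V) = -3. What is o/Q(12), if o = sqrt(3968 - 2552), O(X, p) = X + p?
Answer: -2*sqrt(354)/5145 ≈ -0.0073139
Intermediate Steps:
o = 2*sqrt(354) (o = sqrt(1416) = 2*sqrt(354) ≈ 37.630)
Q(D) = (-47 + D)*(-21 + D**2 + 2*D) (Q(D) = ((-18 + (D + (D*D + D))) - 3)*(-47 + D) = ((-18 + (D + (D**2 + D))) - 3)*(-47 + D) = ((-18 + (D + (D + D**2))) - 3)*(-47 + D) = ((-18 + (D**2 + 2*D)) - 3)*(-47 + D) = ((-18 + D**2 + 2*D) - 3)*(-47 + D) = (-21 + D**2 + 2*D)*(-47 + D) = (-47 + D)*(-21 + D**2 + 2*D))
o/Q(12) = (2*sqrt(354))/(987 + 12**3 - 115*12 - 45*12**2) = (2*sqrt(354))/(987 + 1728 - 1380 - 45*144) = (2*sqrt(354))/(987 + 1728 - 1380 - 6480) = (2*sqrt(354))/(-5145) = (2*sqrt(354))*(-1/5145) = -2*sqrt(354)/5145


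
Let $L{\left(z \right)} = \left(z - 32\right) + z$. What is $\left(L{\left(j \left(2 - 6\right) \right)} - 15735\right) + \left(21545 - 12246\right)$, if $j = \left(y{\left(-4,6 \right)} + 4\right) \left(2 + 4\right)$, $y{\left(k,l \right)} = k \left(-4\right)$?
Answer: $-7428$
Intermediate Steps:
$y{\left(k,l \right)} = - 4 k$
$j = 120$ ($j = \left(\left(-4\right) \left(-4\right) + 4\right) \left(2 + 4\right) = \left(16 + 4\right) 6 = 20 \cdot 6 = 120$)
$L{\left(z \right)} = -32 + 2 z$ ($L{\left(z \right)} = \left(-32 + z\right) + z = -32 + 2 z$)
$\left(L{\left(j \left(2 - 6\right) \right)} - 15735\right) + \left(21545 - 12246\right) = \left(\left(-32 + 2 \cdot 120 \left(2 - 6\right)\right) - 15735\right) + \left(21545 - 12246\right) = \left(\left(-32 + 2 \cdot 120 \left(-4\right)\right) - 15735\right) + 9299 = \left(\left(-32 + 2 \left(-480\right)\right) - 15735\right) + 9299 = \left(\left(-32 - 960\right) - 15735\right) + 9299 = \left(-992 - 15735\right) + 9299 = -16727 + 9299 = -7428$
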